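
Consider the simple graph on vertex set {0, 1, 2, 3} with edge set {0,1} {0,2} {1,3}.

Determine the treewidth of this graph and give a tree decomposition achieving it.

Every bag has size at most 2, so the width is 2 − 1 = 1 and tw(G) ≤ 1. G has an edge, so its treewidth is at least 1. Combining the bounds, tw(G) = 1.

Treewidth 1.
Bags: B1 = {0, 2}  B2 = {0, 1}  B3 = {1, 3}
Tree: B1–B2, B2–B3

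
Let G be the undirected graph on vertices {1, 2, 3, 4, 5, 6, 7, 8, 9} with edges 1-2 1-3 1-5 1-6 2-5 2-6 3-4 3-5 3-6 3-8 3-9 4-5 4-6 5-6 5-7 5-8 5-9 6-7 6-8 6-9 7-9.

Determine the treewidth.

A width-3 tree decomposition is:
Bags: B1 = {3, 5, 6, 9}  B2 = {1, 3, 5, 6}  B3 = {3, 5, 6, 8}  B4 = {1, 2, 5, 6}  B5 = {5, 6, 7, 9}  B6 = {3, 4, 5, 6}
Tree: B1–B2, B1–B3, B2–B4, B1–B5, B3–B6
Every bag has size at most 4, so the width is 4 − 1 = 3 and tw(G) ≤ 3. For the lower bound, the 4 vertices {1, 2, 5, 6} are pairwise adjacent, and any tree decomposition puts a clique entirely inside one bag — forcing width ≥ 3. The upper and lower bounds meet at 3, so that is the treewidth.

3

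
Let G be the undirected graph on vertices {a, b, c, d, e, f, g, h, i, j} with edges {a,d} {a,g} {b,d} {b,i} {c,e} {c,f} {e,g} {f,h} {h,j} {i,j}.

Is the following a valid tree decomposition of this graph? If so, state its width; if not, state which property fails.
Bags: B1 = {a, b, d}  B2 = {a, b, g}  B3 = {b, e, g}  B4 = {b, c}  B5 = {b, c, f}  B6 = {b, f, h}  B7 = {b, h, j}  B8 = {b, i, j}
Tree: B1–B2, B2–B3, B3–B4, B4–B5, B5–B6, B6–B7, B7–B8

No — edge (e,c) lies in no bag.

A tree decomposition must satisfy three properties: every vertex lies in some bag; for every edge, both endpoints lie together in some bag; and for every vertex, the bags containing it form a connected subtree. Here edge (e,c) lies in no bag, so the decomposition is invalid.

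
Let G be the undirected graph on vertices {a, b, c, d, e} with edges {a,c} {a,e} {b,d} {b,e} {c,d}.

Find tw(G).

A width-2 tree decomposition is:
Bags: B1 = {a, c, e}  B2 = {b, c, e}  B3 = {b, c, d}
Tree: B1–B2, B2–B3
Each bag holds 3 vertices, so the decomposition has width 2, which upper-bounds the treewidth. Since c–a–e–b–d–c is a cycle in G, G is not acyclic. Forests are exactly the graphs of treewidth ≤ 1, so tw(G) ≥ 2. Hence tw(G) = 2 exactly.

2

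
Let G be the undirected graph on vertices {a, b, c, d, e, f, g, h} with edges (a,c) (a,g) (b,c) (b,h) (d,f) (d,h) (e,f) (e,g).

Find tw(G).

A width-2 tree decomposition is:
Bags: B1 = {b, d, h}  B2 = {b, c, d}  B3 = {a, c, d}  B4 = {a, d, g}  B5 = {d, e, g}  B6 = {d, e, f}
Tree: B1–B2, B2–B3, B3–B4, B4–B5, B5–B6
Every bag has size at most 3, so the width is 3 − 1 = 2 and tw(G) ≤ 2. The edges d–h–b–c–a–g–e–f–d form a cycle, so G is not a tree and its treewidth is at least 2. Therefore the treewidth is 2.

2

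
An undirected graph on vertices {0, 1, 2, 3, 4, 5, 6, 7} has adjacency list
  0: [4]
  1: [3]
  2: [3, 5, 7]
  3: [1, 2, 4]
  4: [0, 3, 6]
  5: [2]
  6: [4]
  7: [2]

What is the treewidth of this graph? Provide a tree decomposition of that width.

Treewidth 1.
One optimal decomposition is:
Bags: B1 = {2, 7}  B2 = {2, 3}  B3 = {3, 4}  B4 = {2, 5}  B5 = {4, 6}  B6 = {1, 3}  B7 = {0, 4}
Tree: B1–B2, B2–B3, B2–B4, B3–B5, B3–B6, B5–B7

Every bag has size at most 2, so the width is 2 − 1 = 1 and tw(G) ≤ 1. Any graph with an edge has treewidth ≥ 1, and G has the edge 2–7. Therefore the treewidth is 1.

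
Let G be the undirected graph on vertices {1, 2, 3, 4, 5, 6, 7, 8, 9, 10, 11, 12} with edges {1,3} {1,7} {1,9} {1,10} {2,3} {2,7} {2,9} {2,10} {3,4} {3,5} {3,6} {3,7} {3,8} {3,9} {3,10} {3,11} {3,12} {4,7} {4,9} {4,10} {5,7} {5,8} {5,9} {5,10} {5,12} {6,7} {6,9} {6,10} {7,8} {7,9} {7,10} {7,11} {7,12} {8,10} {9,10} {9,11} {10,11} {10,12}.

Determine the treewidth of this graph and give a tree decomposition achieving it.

Each bag holds 5 vertices, so the decomposition has width 4, which upper-bounds the treewidth. For the lower bound, the 5 vertices {3, 5, 7, 8, 10} are pairwise adjacent, and any tree decomposition puts a clique entirely inside one bag — forcing width ≥ 4. Combining the bounds, tw(G) = 4.

Treewidth 4.
One such decomposition:
Bags: B1 = {3, 5, 7, 9, 10}  B2 = {3, 7, 9, 10, 11}  B3 = {1, 3, 7, 9, 10}  B4 = {2, 3, 7, 9, 10}  B5 = {3, 5, 7, 10, 12}  B6 = {3, 5, 7, 8, 10}  B7 = {3, 4, 7, 9, 10}  B8 = {3, 6, 7, 9, 10}
Tree: B1–B2, B1–B3, B2–B4, B1–B5, B1–B6, B2–B7, B1–B8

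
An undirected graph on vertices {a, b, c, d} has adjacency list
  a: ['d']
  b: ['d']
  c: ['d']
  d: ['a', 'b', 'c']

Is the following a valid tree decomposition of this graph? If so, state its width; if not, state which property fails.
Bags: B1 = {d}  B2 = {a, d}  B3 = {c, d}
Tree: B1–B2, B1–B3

A tree decomposition must satisfy three properties: every vertex lies in some bag; for every edge, both endpoints lie together in some bag; and for every vertex, the bags containing it form a connected subtree. Here vertex b appears in no bag, so the decomposition is invalid.

No — vertex b appears in no bag.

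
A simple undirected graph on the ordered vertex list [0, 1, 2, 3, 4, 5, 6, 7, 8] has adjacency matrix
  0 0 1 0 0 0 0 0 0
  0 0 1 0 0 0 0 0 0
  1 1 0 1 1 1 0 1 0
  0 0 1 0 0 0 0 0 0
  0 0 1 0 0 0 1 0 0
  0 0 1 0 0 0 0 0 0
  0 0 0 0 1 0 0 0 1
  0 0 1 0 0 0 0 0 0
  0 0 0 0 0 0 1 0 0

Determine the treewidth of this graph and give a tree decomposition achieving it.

The largest bag has 2 vertices, giving width 1; this decomposition certifies tw(G) ≤ 1. G has an edge, so its treewidth is at least 1. Combining the bounds, tw(G) = 1.

Treewidth 1.
One optimal decomposition is:
Bags: B1 = {0, 2}  B2 = {2, 4}  B3 = {2, 5}  B4 = {4, 6}  B5 = {2, 3}  B6 = {2, 7}  B7 = {6, 8}  B8 = {1, 2}
Tree: B1–B2, B2–B3, B2–B4, B2–B5, B2–B6, B4–B7, B1–B8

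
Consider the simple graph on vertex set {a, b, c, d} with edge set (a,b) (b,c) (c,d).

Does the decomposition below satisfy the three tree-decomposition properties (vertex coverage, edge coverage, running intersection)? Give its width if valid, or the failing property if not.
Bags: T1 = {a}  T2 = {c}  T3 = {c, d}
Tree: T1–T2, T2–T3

A tree decomposition must satisfy three properties: every vertex lies in some bag; for every edge, both endpoints lie together in some bag; and for every vertex, the bags containing it form a connected subtree. Here vertex b appears in no bag, so the decomposition is invalid.

No — vertex b appears in no bag.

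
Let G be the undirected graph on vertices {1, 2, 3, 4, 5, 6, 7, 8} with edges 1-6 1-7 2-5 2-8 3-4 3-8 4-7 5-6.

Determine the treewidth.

A width-2 tree decomposition is:
Bags: B1 = {1, 5, 6}  B2 = {1, 5, 7}  B3 = {4, 5, 7}  B4 = {3, 4, 5}  B5 = {3, 5, 8}  B6 = {2, 5, 8}
Tree: B1–B2, B2–B3, B3–B4, B4–B5, B5–B6
Each bag holds 3 vertices, so the decomposition has width 2, which upper-bounds the treewidth. Since 5–6–1–7–4–3–8–2–5 is a cycle in G, G is not acyclic. Forests are exactly the graphs of treewidth ≤ 1, so tw(G) ≥ 2. Hence tw(G) = 2 exactly.

2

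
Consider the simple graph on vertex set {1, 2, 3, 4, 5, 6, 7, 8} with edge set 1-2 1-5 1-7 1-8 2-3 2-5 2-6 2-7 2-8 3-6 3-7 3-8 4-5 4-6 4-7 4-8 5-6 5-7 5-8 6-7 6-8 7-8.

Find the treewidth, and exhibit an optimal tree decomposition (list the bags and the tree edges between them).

Each bag holds 5 vertices, so the decomposition has width 4, which upper-bounds the treewidth. On the other hand G contains the 5-clique {2, 3, 6, 7, 8}. A clique must lie in a single bag of any decomposition, so no decomposition can have width below 4. The upper and lower bounds meet at 4, so that is the treewidth.

Treewidth 4.
One optimal decomposition is:
Bags: B1 = {4, 5, 6, 7, 8}  B2 = {2, 5, 6, 7, 8}  B3 = {2, 3, 6, 7, 8}  B4 = {1, 2, 5, 7, 8}
Tree: B1–B2, B2–B3, B2–B4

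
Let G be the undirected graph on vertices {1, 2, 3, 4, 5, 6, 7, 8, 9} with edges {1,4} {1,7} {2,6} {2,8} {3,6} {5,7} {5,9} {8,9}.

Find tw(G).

1

A width-1 tree decomposition is:
Bags: B1 = {3, 6}  B2 = {2, 6}  B3 = {2, 8}  B4 = {8, 9}  B5 = {5, 9}  B6 = {5, 7}  B7 = {1, 7}  B8 = {1, 4}
Tree: B1–B2, B2–B3, B3–B4, B4–B5, B5–B6, B6–B7, B7–B8
Each bag holds 2 vertices, so the decomposition has width 1, which upper-bounds the treewidth. G has an edge, so its treewidth is at least 1. The upper and lower bounds meet at 1, so that is the treewidth.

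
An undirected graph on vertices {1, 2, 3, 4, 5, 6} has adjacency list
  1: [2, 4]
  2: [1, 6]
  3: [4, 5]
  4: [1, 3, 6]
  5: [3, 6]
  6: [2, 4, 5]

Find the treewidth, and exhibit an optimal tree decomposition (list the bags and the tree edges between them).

Treewidth 2.
One such decomposition:
Bags: B1 = {1, 2, 6}  B2 = {1, 4, 6}  B3 = {4, 5, 6}  B4 = {3, 4, 5}
Tree: B1–B2, B2–B3, B3–B4

The largest bag has 3 vertices, giving width 2; this decomposition certifies tw(G) ≤ 2. For the lower bound, G contains the cycle 2–1–4–6–2, so G is not a forest; only forests have treewidth ≤ 1, hence tw(G) ≥ 2. Therefore the treewidth is 2.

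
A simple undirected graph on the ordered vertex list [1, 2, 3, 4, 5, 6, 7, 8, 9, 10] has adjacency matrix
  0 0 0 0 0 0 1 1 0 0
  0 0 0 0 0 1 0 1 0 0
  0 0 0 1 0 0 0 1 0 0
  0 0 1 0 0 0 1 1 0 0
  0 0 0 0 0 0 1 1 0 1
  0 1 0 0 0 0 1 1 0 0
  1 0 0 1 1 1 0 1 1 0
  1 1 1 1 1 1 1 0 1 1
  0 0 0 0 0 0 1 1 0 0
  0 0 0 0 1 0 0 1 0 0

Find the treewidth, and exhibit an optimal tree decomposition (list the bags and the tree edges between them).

Every bag has size at most 3, so the width is 3 − 1 = 2 and tw(G) ≤ 2. For the lower bound, the 3 vertices {5, 8, 10} are pairwise adjacent, and any tree decomposition puts a clique entirely inside one bag — forcing width ≥ 2. The upper and lower bounds meet at 2, so that is the treewidth.

Treewidth 2.
Bags: B1 = {6, 7, 8}  B2 = {4, 7, 8}  B3 = {1, 7, 8}  B4 = {7, 8, 9}  B5 = {5, 7, 8}  B6 = {5, 8, 10}  B7 = {3, 4, 8}  B8 = {2, 6, 8}
Tree: B1–B2, B2–B3, B1–B4, B2–B5, B5–B6, B2–B7, B1–B8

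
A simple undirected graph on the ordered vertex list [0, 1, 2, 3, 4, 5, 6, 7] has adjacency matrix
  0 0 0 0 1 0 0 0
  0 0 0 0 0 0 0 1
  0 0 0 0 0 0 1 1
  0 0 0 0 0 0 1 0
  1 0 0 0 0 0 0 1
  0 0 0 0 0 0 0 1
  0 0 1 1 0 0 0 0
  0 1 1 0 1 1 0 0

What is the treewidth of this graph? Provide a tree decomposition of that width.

The largest bag has 2 vertices, giving width 1; this decomposition certifies tw(G) ≤ 1. Any graph with an edge has treewidth ≥ 1, and G has the edge 6–2. Combining the bounds, tw(G) = 1.

Treewidth 1.
Bags: B1 = {2, 6}  B2 = {2, 7}  B3 = {4, 7}  B4 = {3, 6}  B5 = {5, 7}  B6 = {1, 7}  B7 = {0, 4}
Tree: B1–B2, B2–B3, B1–B4, B2–B5, B2–B6, B3–B7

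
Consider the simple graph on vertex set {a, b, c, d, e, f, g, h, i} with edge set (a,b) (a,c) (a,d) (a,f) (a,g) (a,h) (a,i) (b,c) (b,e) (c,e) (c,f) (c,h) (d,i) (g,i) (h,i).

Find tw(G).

2

A width-2 tree decomposition is:
Bags: B1 = {a, c, h}  B2 = {a, h, i}  B3 = {a, g, i}  B4 = {a, c, f}  B5 = {a, d, i}  B6 = {a, b, c}  B7 = {b, c, e}
Tree: B1–B2, B2–B3, B1–B4, B2–B5, B4–B6, B6–B7
Each bag holds 3 vertices, so the decomposition has width 2, which upper-bounds the treewidth. For the lower bound, the 3 vertices {b, c, e} are pairwise adjacent, and any tree decomposition puts a clique entirely inside one bag — forcing width ≥ 2. Therefore the treewidth is 2.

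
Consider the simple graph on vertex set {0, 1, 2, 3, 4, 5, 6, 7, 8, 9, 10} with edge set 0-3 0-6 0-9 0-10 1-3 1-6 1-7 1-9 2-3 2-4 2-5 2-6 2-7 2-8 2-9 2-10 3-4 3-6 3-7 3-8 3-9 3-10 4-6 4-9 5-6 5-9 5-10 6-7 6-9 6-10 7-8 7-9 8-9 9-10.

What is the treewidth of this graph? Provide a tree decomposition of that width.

Each bag holds 5 vertices, so the decomposition has width 4, which upper-bounds the treewidth. For the lower bound, the 5 vertices {2, 3, 7, 8, 9} are pairwise adjacent, and any tree decomposition puts a clique entirely inside one bag — forcing width ≥ 4. The upper and lower bounds meet at 4, so that is the treewidth.

Treewidth 4.
One such decomposition:
Bags: B1 = {2, 3, 6, 7, 9}  B2 = {1, 3, 6, 7, 9}  B3 = {2, 3, 6, 9, 10}  B4 = {2, 3, 7, 8, 9}  B5 = {2, 3, 4, 6, 9}  B6 = {2, 5, 6, 9, 10}  B7 = {0, 3, 6, 9, 10}
Tree: B1–B2, B1–B3, B1–B4, B1–B5, B3–B6, B3–B7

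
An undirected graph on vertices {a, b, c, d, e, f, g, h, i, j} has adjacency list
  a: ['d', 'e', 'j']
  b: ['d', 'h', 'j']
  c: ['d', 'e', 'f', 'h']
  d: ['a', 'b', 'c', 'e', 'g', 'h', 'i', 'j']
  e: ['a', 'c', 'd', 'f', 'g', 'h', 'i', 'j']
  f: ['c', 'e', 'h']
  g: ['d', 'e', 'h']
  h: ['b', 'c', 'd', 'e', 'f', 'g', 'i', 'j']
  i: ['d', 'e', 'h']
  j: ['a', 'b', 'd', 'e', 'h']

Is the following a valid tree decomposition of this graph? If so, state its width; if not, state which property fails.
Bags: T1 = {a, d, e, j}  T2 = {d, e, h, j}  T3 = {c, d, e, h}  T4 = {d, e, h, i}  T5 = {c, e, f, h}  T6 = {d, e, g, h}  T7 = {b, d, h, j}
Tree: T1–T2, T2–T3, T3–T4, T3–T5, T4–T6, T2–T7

Vertex coverage: the bags together contain {a, b, c, d, e, f, g, h, i, j}, the full vertex set. Edge coverage: each edge of G has both endpoints in at least one bag. Running intersection: for every vertex, the bags containing it form a connected subtree. All three properties hold, so this is a valid tree decomposition of width max|bag| − 1 = 3, and hence tw(G) ≤ 3.

Yes; width 3.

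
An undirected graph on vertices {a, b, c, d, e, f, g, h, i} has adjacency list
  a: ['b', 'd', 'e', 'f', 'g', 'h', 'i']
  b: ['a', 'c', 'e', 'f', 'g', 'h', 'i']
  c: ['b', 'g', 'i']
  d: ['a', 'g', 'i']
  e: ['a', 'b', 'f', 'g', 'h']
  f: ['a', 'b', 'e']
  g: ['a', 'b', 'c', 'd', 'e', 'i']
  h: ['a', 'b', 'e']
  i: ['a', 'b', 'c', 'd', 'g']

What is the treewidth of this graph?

3

A width-3 tree decomposition is:
Bags: B1 = {a, b, g, i}  B2 = {a, d, g, i}  B3 = {b, c, g, i}  B4 = {a, b, e, g}  B5 = {a, b, e, f}  B6 = {a, b, e, h}
Tree: B1–B2, B1–B3, B1–B4, B4–B5, B4–B6
Every bag has size at most 4, so the width is 4 − 1 = 3 and tw(G) ≤ 3. For the lower bound, the 4 vertices {a, d, g, i} are pairwise adjacent, and any tree decomposition puts a clique entirely inside one bag — forcing width ≥ 3. Therefore the treewidth is 3.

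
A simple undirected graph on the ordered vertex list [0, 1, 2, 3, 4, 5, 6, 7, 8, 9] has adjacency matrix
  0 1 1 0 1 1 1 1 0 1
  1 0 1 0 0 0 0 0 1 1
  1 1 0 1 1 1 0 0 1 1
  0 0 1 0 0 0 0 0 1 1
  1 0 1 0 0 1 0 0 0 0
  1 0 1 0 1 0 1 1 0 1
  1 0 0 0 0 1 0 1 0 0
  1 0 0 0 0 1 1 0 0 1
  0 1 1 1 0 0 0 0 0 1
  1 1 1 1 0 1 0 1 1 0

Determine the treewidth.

3

A width-3 tree decomposition is:
Bags: B1 = {0, 1, 2, 9}  B2 = {0, 2, 5, 9}  B3 = {1, 2, 8, 9}  B4 = {0, 5, 7, 9}  B5 = {2, 3, 8, 9}  B6 = {0, 2, 4, 5}  B7 = {0, 5, 6, 7}
Tree: B1–B2, B1–B3, B2–B4, B3–B5, B2–B6, B4–B7
Each bag holds 4 vertices, so the decomposition has width 3, which upper-bounds the treewidth. On the other hand G contains the 4-clique {0, 1, 2, 9}. A clique must lie in a single bag of any decomposition, so no decomposition can have width below 3. Combining the bounds, tw(G) = 3.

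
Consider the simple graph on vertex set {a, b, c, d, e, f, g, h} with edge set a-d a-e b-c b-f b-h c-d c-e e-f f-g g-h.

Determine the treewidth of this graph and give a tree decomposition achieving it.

Treewidth 2.
One optimal decomposition is:
Bags: B1 = {a, c, d}  B2 = {a, c, e}  B3 = {b, c, e}  B4 = {b, e, f}  B5 = {b, f, h}  B6 = {f, g, h}
Tree: B1–B2, B2–B3, B3–B4, B4–B5, B5–B6

The largest bag has 3 vertices, giving width 2; this decomposition certifies tw(G) ≤ 2. Since d–a–e–c–d is a cycle in G, G is not acyclic. Forests are exactly the graphs of treewidth ≤ 1, so tw(G) ≥ 2. Therefore the treewidth is 2.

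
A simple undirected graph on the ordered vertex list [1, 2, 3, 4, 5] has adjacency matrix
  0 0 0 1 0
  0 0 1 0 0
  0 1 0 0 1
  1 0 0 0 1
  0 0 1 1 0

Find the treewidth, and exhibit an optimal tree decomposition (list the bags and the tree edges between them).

Every bag has size at most 2, so the width is 2 − 1 = 1 and tw(G) ≤ 1. G has an edge, so its treewidth is at least 1. The upper and lower bounds meet at 1, so that is the treewidth.

Treewidth 1.
Bags: B1 = {4, 5}  B2 = {3, 5}  B3 = {1, 4}  B4 = {2, 3}
Tree: B1–B2, B1–B3, B2–B4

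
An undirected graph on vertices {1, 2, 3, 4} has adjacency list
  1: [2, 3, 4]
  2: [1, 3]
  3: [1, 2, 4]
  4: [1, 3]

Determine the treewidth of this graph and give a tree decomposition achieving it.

Every bag has size at most 3, so the width is 3 − 1 = 2 and tw(G) ≤ 2. Conversely, {1, 2, 3} is a clique of size 3, and the vertices of any clique must share a bag in every tree decomposition; so some bag has ≥ 3 vertices and tw(G) ≥ 2. Combining the bounds, tw(G) = 2.

Treewidth 2.
One optimal decomposition is:
Bags: B1 = {1, 3, 4}  B2 = {1, 2, 3}
Tree: B1–B2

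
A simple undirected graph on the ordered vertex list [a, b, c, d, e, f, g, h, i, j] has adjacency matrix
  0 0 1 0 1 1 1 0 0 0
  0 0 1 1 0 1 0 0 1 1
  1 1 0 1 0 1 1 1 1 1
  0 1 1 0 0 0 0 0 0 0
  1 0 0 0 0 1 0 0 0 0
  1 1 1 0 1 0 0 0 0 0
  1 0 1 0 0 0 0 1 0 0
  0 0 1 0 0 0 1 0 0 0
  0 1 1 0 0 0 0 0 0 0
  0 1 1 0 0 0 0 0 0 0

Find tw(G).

2

A width-2 tree decomposition is:
Bags: B1 = {b, c, f}  B2 = {a, c, f}  B3 = {a, e, f}  B4 = {a, c, g}  B5 = {b, c, d}  B6 = {c, g, h}  B7 = {b, c, j}  B8 = {b, c, i}
Tree: B1–B2, B2–B3, B2–B4, B1–B5, B4–B6, B5–B7, B1–B8
Every bag has size at most 3, so the width is 3 − 1 = 2 and tw(G) ≤ 2. On the other hand G contains the 3-clique {a, e, f}. A clique must lie in a single bag of any decomposition, so no decomposition can have width below 2. Hence tw(G) = 2 exactly.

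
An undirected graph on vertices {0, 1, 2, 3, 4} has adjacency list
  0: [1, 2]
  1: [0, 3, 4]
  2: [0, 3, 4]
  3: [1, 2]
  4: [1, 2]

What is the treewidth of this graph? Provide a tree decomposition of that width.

Treewidth 2.
One such decomposition:
Bags: B1 = {0, 1, 2}  B2 = {1, 2, 3}  B3 = {1, 2, 4}
Tree: B1–B2, B2–B3

The largest bag has 3 vertices, giving width 2; this decomposition certifies tw(G) ≤ 2. The edges 0–1–3–2–0 form a cycle, so G is not a tree and its treewidth is at least 2. Hence tw(G) = 2 exactly.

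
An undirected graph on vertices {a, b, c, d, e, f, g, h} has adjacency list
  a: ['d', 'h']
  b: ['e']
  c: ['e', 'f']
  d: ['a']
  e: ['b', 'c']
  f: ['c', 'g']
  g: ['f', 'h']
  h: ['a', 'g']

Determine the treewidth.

A width-1 tree decomposition is:
Bags: B1 = {a, d}  B2 = {a, h}  B3 = {g, h}  B4 = {f, g}  B5 = {c, f}  B6 = {c, e}  B7 = {b, e}
Tree: B1–B2, B2–B3, B3–B4, B4–B5, B5–B6, B6–B7
Each bag holds 2 vertices, so the decomposition has width 1, which upper-bounds the treewidth. G has an edge, so its treewidth is at least 1. The upper and lower bounds meet at 1, so that is the treewidth.

1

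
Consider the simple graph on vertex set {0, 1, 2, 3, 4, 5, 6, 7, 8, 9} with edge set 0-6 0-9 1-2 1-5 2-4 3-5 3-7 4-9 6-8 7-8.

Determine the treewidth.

2

A width-2 tree decomposition is:
Bags: B1 = {6, 7, 8}  B2 = {0, 6, 7}  B3 = {0, 7, 9}  B4 = {4, 7, 9}  B5 = {2, 4, 7}  B6 = {1, 2, 7}  B7 = {1, 5, 7}  B8 = {3, 5, 7}
Tree: B1–B2, B2–B3, B3–B4, B4–B5, B5–B6, B6–B7, B7–B8
Every bag has size at most 3, so the width is 3 − 1 = 2 and tw(G) ≤ 2. For the lower bound, G contains the cycle 7–8–6–0–9–4–2–1–5–3–7, so G is not a forest; only forests have treewidth ≤ 1, hence tw(G) ≥ 2. Combining the bounds, tw(G) = 2.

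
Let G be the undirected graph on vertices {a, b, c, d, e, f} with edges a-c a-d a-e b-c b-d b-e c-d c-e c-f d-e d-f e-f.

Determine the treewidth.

3

A width-3 tree decomposition is:
Bags: B1 = {a, c, d, e}  B2 = {c, d, e, f}  B3 = {b, c, d, e}
Tree: B1–B2, B2–B3
Every bag has size at most 4, so the width is 4 − 1 = 3 and tw(G) ≤ 3. For the lower bound, the 4 vertices {a, c, d, e} are pairwise adjacent, and any tree decomposition puts a clique entirely inside one bag — forcing width ≥ 3. Combining the bounds, tw(G) = 3.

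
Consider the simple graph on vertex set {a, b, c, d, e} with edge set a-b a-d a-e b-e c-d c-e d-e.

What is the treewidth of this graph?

A width-2 tree decomposition is:
Bags: B1 = {a, d, e}  B2 = {a, b, e}  B3 = {c, d, e}
Tree: B1–B2, B1–B3
Each bag holds 3 vertices, so the decomposition has width 2, which upper-bounds the treewidth. Conversely, {c, d, e} is a clique of size 3, and the vertices of any clique must share a bag in every tree decomposition; so some bag has ≥ 3 vertices and tw(G) ≥ 2. Therefore the treewidth is 2.

2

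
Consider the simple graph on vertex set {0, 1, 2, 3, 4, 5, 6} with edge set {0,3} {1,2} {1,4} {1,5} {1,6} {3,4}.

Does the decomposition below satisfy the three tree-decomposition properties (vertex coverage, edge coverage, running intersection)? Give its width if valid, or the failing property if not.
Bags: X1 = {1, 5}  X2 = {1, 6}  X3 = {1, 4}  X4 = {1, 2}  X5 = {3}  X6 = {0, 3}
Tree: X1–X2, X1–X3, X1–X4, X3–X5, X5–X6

A tree decomposition must satisfy three properties: every vertex lies in some bag; for every edge, both endpoints lie together in some bag; and for every vertex, the bags containing it form a connected subtree. Here edge (4,3) lies in no bag, so the decomposition is invalid.

No — edge (4,3) lies in no bag.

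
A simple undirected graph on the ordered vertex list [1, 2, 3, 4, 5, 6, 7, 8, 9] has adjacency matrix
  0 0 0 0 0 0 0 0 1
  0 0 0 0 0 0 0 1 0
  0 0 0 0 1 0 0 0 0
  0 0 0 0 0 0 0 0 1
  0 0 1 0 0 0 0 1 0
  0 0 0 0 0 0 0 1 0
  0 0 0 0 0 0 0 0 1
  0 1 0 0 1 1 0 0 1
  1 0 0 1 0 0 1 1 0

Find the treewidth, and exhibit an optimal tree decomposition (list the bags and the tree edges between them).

Treewidth 1.
One optimal decomposition is:
Bags: B1 = {8, 9}  B2 = {2, 8}  B3 = {4, 9}  B4 = {5, 8}  B5 = {1, 9}  B6 = {6, 8}  B7 = {7, 9}  B8 = {3, 5}
Tree: B1–B2, B1–B3, B1–B4, B1–B5, B1–B6, B3–B7, B4–B8

Each bag holds 2 vertices, so the decomposition has width 1, which upper-bounds the treewidth. G has an edge, so its treewidth is at least 1. Hence tw(G) = 1 exactly.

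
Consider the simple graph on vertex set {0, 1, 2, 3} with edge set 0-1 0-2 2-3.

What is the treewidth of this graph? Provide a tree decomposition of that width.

The largest bag has 2 vertices, giving width 1; this decomposition certifies tw(G) ≤ 1. Since G has at least one edge (e.g. 2–3), it is not an edgeless graph, so tw(G) ≥ 1. Hence tw(G) = 1 exactly.

Treewidth 1.
One optimal decomposition is:
Bags: B1 = {2, 3}  B2 = {0, 2}  B3 = {0, 1}
Tree: B1–B2, B2–B3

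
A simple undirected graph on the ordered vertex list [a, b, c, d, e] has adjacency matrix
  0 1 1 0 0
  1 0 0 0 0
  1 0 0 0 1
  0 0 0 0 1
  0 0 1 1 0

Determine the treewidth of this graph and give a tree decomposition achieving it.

Every bag has size at most 2, so the width is 2 − 1 = 1 and tw(G) ≤ 1. Any graph with an edge has treewidth ≥ 1, and G has the edge a–c. The upper and lower bounds meet at 1, so that is the treewidth.

Treewidth 1.
One optimal decomposition is:
Bags: B1 = {a, c}  B2 = {c, e}  B3 = {a, b}  B4 = {d, e}
Tree: B1–B2, B1–B3, B2–B4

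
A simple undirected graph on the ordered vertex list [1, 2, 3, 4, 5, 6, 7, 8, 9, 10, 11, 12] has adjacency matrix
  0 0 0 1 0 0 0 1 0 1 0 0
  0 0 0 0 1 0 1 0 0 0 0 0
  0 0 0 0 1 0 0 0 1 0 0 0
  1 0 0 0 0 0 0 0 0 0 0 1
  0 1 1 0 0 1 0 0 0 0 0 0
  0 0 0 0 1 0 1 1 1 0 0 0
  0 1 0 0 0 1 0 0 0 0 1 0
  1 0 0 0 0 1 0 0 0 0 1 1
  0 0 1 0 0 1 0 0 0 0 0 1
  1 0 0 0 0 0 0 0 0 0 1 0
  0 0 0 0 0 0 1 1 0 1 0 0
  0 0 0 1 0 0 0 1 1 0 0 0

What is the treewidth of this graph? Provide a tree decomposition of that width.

Every bag has size at most 4, so the width is 4 − 1 = 3 and tw(G) ≤ 3. For the lower bound: the 4 vertex sets {2,3,5}, {7}, {6}, {8,9,11,12} are disjoint, each induces a connected subgraph, and every pair is joined by at least one edge of G. Contracting each set to a single vertex therefore yields K_{4} as a minor, and since treewidth is minor-monotone, tw(G) ≥ tw(K_{4}) = 3. Combining the bounds, tw(G) = 3.

Treewidth 3.
Bags: B1 = {2, 3, 5, 7}  B2 = {3, 5, 6, 7}  B3 = {3, 6, 7, 9}  B4 = {6, 7, 9, 11}  B5 = {6, 8, 9, 11}  B6 = {8, 9, 11, 12}  B7 = {8, 10, 11, 12}  B8 = {1, 8, 10, 12}  B9 = {1, 4, 10, 12}
Tree: B1–B2, B2–B3, B3–B4, B4–B5, B5–B6, B6–B7, B7–B8, B8–B9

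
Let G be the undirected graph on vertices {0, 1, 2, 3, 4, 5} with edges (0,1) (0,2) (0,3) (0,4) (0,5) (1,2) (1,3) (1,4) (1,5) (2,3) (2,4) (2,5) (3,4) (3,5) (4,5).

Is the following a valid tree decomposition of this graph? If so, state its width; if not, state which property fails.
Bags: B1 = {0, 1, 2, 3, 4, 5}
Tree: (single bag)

Checking the three conditions: (i) the bags cover all of {0, 1, 2, 3, 4, 5}; (ii) for each edge, some bag contains both endpoints; (iii) the bags containing any fixed vertex form a subtree. All hold, so the decomposition is valid with width 6 − 1 = 5.

Yes; width 5.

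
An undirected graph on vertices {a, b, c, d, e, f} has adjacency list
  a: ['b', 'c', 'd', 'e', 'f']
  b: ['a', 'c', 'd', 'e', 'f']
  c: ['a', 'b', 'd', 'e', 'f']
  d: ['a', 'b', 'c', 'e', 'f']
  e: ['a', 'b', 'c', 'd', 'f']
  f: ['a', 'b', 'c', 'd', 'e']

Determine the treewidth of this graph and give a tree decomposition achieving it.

With just one bag of size 6, the width is 6 − 1 = 5, so tw(G) ≤ 5. For the lower bound, the 6 vertices {a, b, c, d, e, f} are pairwise adjacent, and any tree decomposition puts a clique entirely inside one bag — forcing width ≥ 5. The upper and lower bounds meet at 5, so that is the treewidth.

Treewidth 5.
One optimal decomposition is:
Bags: B1 = {a, b, c, d, e, f}
Tree: (single bag)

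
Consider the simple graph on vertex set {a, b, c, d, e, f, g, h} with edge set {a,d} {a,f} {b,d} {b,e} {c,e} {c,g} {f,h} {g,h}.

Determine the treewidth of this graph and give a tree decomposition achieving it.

Every bag has size at most 3, so the width is 3 − 1 = 2 and tw(G) ≤ 2. The edges c–e–b–d–a–f–h–g–c form a cycle, so G is not a tree and its treewidth is at least 2. The upper and lower bounds meet at 2, so that is the treewidth.

Treewidth 2.
Bags: B1 = {b, c, e}  B2 = {b, c, d}  B3 = {a, c, d}  B4 = {a, c, f}  B5 = {c, f, h}  B6 = {c, g, h}
Tree: B1–B2, B2–B3, B3–B4, B4–B5, B5–B6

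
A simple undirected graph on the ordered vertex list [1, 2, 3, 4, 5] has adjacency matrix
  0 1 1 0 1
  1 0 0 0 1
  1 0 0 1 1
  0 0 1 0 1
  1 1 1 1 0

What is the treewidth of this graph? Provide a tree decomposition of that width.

The largest bag has 3 vertices, giving width 2; this decomposition certifies tw(G) ≤ 2. For the lower bound, the 3 vertices {1, 2, 5} are pairwise adjacent, and any tree decomposition puts a clique entirely inside one bag — forcing width ≥ 2. Hence tw(G) = 2 exactly.

Treewidth 2.
Bags: B1 = {1, 2, 5}  B2 = {1, 3, 5}  B3 = {3, 4, 5}
Tree: B1–B2, B2–B3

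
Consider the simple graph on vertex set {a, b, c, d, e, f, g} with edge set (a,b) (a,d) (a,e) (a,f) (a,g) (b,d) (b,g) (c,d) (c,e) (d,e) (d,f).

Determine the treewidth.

A width-2 tree decomposition is:
Bags: B1 = {a, b, d}  B2 = {a, b, g}  B3 = {a, d, e}  B4 = {a, d, f}  B5 = {c, d, e}
Tree: B1–B2, B1–B3, B3–B4, B3–B5
Each bag holds 3 vertices, so the decomposition has width 2, which upper-bounds the treewidth. On the other hand G contains the 3-clique {c, d, e}. A clique must lie in a single bag of any decomposition, so no decomposition can have width below 2. Hence tw(G) = 2 exactly.

2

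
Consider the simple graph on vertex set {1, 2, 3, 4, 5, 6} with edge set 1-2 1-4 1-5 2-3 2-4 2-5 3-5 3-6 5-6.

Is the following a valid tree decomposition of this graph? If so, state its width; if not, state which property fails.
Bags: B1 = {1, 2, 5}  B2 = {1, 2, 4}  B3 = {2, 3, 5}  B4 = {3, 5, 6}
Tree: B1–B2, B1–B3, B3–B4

Yes; width 2.

Every vertex of G appears in some bag (union = {1, 2, 3, 4, 5, 6}); every edge is covered by a bag; and for each vertex v the set of bags containing v is connected in the bag tree. The decomposition is therefore valid. The largest bag has 3 vertices, so the width is 2.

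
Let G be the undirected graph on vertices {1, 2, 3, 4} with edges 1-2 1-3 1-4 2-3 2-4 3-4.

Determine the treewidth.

3

A width-3 tree decomposition is:
Bags: B1 = {1, 2, 3, 4}
Tree: (single bag)
With just one bag of size 4, the width is 4 − 1 = 3, so tw(G) ≤ 3. On the other hand G contains the 4-clique {1, 2, 3, 4}. A clique must lie in a single bag of any decomposition, so no decomposition can have width below 3. Hence tw(G) = 3 exactly.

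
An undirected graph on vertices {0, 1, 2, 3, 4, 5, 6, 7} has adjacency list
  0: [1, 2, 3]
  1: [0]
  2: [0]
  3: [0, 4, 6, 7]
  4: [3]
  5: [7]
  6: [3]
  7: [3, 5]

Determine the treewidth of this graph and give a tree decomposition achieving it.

Treewidth 1.
Bags: B1 = {3, 4}  B2 = {0, 3}  B3 = {0, 1}  B4 = {3, 7}  B5 = {5, 7}  B6 = {3, 6}  B7 = {0, 2}
Tree: B1–B2, B2–B3, B2–B4, B4–B5, B2–B6, B2–B7

The largest bag has 2 vertices, giving width 1; this decomposition certifies tw(G) ≤ 1. G has an edge, so its treewidth is at least 1. Combining the bounds, tw(G) = 1.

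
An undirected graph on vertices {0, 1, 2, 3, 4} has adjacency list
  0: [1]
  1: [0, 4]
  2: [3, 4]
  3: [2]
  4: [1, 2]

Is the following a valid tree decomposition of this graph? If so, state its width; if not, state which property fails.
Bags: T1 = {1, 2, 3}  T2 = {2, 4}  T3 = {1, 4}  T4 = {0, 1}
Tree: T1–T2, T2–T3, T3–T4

A tree decomposition must satisfy three properties: every vertex lies in some bag; for every edge, both endpoints lie together in some bag; and for every vertex, the bags containing it form a connected subtree. Here bags containing vertex 1 are not connected in the tree, so the decomposition is invalid.

No — bags containing vertex 1 are not connected in the tree.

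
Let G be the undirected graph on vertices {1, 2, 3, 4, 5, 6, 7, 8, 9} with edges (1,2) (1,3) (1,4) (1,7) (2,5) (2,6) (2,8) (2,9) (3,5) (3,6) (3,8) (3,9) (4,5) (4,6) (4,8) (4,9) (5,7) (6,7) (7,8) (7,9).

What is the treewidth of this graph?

A width-4 tree decomposition is:
Bags: B1 = {1, 2, 3, 4, 7}  B2 = {2, 3, 4, 7, 8}  B3 = {2, 3, 4, 5, 7}  B4 = {2, 3, 4, 6, 7}  B5 = {2, 3, 4, 7, 9}
Tree: B1–B2, B2–B3, B3–B4, B4–B5
Every bag has size at most 5, so the width is 5 − 1 = 4 and tw(G) ≤ 4. For the lower bound: the 5 vertex sets {1,2}, {3,8}, {5,7}, {4}, {6} are disjoint, each induces a connected subgraph, and every pair is joined by at least one edge of G. Contracting each set to a single vertex therefore yields K_{5} as a minor, and since treewidth is minor-monotone, tw(G) ≥ tw(K_{5}) = 4. Therefore the treewidth is 4.

4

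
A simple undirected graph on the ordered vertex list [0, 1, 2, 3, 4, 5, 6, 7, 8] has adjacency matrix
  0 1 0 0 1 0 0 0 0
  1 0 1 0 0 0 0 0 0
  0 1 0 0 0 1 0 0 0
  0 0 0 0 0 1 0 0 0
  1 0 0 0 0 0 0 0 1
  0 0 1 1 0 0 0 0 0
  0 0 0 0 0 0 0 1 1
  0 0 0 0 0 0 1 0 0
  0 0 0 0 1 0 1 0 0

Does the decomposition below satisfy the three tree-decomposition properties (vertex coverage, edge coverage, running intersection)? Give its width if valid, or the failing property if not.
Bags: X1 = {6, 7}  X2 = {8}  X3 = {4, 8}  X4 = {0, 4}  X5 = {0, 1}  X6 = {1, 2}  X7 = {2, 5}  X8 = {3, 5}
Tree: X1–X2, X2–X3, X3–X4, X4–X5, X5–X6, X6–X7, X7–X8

No — edge (6,8) lies in no bag.

A tree decomposition must satisfy three properties: every vertex lies in some bag; for every edge, both endpoints lie together in some bag; and for every vertex, the bags containing it form a connected subtree. Here edge (6,8) lies in no bag, so the decomposition is invalid.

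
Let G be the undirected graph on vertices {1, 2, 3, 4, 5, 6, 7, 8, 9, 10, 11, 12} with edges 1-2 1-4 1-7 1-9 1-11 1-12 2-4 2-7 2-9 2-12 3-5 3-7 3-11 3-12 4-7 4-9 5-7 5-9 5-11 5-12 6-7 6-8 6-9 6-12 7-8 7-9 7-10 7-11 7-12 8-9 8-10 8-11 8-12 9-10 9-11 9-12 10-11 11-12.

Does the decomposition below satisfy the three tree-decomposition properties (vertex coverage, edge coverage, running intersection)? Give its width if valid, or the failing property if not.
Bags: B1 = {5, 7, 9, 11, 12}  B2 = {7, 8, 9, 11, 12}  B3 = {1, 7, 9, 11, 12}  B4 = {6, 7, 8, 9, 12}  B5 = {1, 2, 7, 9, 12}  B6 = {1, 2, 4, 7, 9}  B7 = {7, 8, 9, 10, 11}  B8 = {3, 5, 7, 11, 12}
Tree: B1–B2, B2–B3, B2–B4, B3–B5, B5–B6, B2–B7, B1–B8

Yes; width 4.

Checking the three conditions: (i) the bags cover all of {1, 2, 3, 4, 5, 6, 7, 8, 9, 10, 11, 12}; (ii) for each edge, some bag contains both endpoints; (iii) the bags containing any fixed vertex form a subtree. All hold, so the decomposition is valid with width 5 − 1 = 4.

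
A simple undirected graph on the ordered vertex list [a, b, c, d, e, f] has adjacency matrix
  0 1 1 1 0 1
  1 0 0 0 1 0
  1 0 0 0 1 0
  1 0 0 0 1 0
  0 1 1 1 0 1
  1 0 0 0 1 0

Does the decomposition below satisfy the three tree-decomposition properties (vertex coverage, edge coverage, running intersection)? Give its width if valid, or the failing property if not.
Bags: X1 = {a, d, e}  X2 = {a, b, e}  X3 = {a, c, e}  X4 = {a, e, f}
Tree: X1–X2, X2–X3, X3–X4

Every vertex of G appears in some bag (union = {a, b, c, d, e, f}); every edge is covered by a bag; and for each vertex v the set of bags containing v is connected in the bag tree. The decomposition is therefore valid. The largest bag has 3 vertices, so the width is 2.

Yes; width 2.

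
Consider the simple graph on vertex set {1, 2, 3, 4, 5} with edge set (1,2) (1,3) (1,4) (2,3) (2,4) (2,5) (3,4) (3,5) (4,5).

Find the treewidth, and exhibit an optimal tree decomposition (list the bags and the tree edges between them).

Treewidth 3.
Bags: B1 = {2, 3, 4, 5}  B2 = {1, 2, 3, 4}
Tree: B1–B2

Every bag has size at most 4, so the width is 4 − 1 = 3 and tw(G) ≤ 3. Conversely, {1, 2, 3, 4} is a clique of size 4, and the vertices of any clique must share a bag in every tree decomposition; so some bag has ≥ 4 vertices and tw(G) ≥ 3. Therefore the treewidth is 3.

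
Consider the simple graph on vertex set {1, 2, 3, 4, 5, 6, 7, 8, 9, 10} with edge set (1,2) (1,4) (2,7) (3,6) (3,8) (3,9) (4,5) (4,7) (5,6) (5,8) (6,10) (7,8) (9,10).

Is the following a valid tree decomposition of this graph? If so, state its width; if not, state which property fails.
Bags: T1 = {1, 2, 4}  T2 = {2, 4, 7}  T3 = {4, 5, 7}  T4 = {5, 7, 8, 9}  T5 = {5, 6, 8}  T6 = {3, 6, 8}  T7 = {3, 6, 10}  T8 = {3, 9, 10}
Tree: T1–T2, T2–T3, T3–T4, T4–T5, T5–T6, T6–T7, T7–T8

No — bags containing vertex 9 are not connected in the tree.

A tree decomposition must satisfy three properties: every vertex lies in some bag; for every edge, both endpoints lie together in some bag; and for every vertex, the bags containing it form a connected subtree. Here bags containing vertex 9 are not connected in the tree, so the decomposition is invalid.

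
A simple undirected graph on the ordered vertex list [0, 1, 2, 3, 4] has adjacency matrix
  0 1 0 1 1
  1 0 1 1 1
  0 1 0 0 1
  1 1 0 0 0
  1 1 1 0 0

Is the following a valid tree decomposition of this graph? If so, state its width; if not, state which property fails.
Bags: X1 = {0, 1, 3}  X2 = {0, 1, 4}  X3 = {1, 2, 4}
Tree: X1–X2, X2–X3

Yes; width 2.

Every vertex of G appears in some bag (union = {0, 1, 2, 3, 4}); every edge is covered by a bag; and for each vertex v the set of bags containing v is connected in the bag tree. The decomposition is therefore valid. The largest bag has 3 vertices, so the width is 2.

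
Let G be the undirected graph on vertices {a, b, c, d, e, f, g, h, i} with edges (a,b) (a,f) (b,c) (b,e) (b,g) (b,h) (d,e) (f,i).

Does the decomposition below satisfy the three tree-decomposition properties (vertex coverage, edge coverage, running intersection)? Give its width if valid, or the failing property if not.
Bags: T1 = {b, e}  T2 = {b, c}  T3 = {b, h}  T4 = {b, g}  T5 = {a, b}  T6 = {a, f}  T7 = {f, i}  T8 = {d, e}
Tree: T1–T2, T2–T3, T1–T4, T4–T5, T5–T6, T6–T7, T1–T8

Checking the three conditions: (i) the bags cover all of {a, b, c, d, e, f, g, h, i}; (ii) for each edge, some bag contains both endpoints; (iii) the bags containing any fixed vertex form a subtree. All hold, so the decomposition is valid with width 2 − 1 = 1.

Yes; width 1.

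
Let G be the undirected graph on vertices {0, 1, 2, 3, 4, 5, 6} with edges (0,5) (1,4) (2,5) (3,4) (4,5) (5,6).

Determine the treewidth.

A width-1 tree decomposition is:
Bags: B1 = {5, 6}  B2 = {4, 5}  B3 = {3, 4}  B4 = {1, 4}  B5 = {2, 5}  B6 = {0, 5}
Tree: B1–B2, B2–B3, B3–B4, B2–B5, B5–B6
Every bag has size at most 2, so the width is 2 − 1 = 1 and tw(G) ≤ 1. Any graph with an edge has treewidth ≥ 1, and G has the edge 6–5. Therefore the treewidth is 1.

1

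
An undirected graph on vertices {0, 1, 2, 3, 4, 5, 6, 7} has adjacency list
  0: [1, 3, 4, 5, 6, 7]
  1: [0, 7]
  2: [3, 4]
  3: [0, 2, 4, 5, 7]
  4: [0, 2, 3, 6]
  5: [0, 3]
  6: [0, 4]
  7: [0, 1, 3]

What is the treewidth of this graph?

A width-2 tree decomposition is:
Bags: B1 = {0, 3, 7}  B2 = {0, 3, 5}  B3 = {0, 3, 4}  B4 = {2, 3, 4}  B5 = {0, 4, 6}  B6 = {0, 1, 7}
Tree: B1–B2, B1–B3, B3–B4, B3–B5, B1–B6
The largest bag has 3 vertices, giving width 2; this decomposition certifies tw(G) ≤ 2. On the other hand G contains the 3-clique {0, 1, 7}. A clique must lie in a single bag of any decomposition, so no decomposition can have width below 2. Therefore the treewidth is 2.

2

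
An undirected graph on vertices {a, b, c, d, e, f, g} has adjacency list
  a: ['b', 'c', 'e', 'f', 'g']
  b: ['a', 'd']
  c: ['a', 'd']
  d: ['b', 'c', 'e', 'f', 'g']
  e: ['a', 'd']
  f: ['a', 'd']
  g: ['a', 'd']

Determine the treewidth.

A width-2 tree decomposition is:
Bags: B1 = {a, b, d}  B2 = {a, c, d}  B3 = {a, d, e}  B4 = {a, d, g}  B5 = {a, d, f}
Tree: B1–B2, B2–B3, B3–B4, B4–B5
Every bag has size at most 3, so the width is 3 − 1 = 2 and tw(G) ≤ 2. For the lower bound, G contains the cycle d–b–a–c–d, so G is not a forest; only forests have treewidth ≤ 1, hence tw(G) ≥ 2. The upper and lower bounds meet at 2, so that is the treewidth.

2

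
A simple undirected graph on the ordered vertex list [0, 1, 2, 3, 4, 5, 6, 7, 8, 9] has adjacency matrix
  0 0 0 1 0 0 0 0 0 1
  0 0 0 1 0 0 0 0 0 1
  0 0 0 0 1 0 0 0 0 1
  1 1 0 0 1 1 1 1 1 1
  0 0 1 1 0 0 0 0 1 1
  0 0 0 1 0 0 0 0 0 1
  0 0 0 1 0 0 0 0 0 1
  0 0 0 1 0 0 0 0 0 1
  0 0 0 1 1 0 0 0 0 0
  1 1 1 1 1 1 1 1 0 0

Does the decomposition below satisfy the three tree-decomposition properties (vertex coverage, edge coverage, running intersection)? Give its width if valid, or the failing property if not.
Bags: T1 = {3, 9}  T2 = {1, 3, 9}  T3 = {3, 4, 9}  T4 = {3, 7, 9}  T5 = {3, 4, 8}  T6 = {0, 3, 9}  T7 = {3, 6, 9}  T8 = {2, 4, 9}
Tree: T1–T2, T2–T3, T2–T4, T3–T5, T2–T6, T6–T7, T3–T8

A tree decomposition must satisfy three properties: every vertex lies in some bag; for every edge, both endpoints lie together in some bag; and for every vertex, the bags containing it form a connected subtree. Here vertex 5 appears in no bag, so the decomposition is invalid.

No — vertex 5 appears in no bag.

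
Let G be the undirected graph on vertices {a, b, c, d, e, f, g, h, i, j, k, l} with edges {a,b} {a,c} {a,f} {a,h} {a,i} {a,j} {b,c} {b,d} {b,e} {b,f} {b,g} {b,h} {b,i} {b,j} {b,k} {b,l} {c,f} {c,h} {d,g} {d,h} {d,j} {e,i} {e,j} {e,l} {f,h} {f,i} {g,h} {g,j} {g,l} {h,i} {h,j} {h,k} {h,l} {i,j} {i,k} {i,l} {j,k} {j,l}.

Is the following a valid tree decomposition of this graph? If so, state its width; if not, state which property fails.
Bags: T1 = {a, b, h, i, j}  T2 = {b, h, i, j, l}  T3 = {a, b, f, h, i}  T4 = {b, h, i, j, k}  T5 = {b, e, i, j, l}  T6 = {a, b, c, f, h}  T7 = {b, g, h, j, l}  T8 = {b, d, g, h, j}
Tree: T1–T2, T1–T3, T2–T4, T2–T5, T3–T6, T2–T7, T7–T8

Checking the three conditions: (i) the bags cover all of {a, b, c, d, e, f, g, h, i, j, k, l}; (ii) for each edge, some bag contains both endpoints; (iii) the bags containing any fixed vertex form a subtree. All hold, so the decomposition is valid with width 5 − 1 = 4.

Yes; width 4.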